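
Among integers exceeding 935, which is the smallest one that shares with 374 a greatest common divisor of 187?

1309

374 = 187·2. Any t with gcd(t, 374) = 187 is a multiple of 187, say 187s, with s coprime to 2.
Need s > 935/187, so s ≥ 6. First s ≥ 6 with gcd(s, 2) = 1 is s = 7. Thus t = 187·7 = 1309.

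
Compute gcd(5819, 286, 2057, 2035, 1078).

11

gcd(5819, 286): 5819 = 20·286 + 99; 286 = 2·99 + 88; 99 = 1·88 + 11; 88 = 8·11 + 0 → 11
gcd(11, 2057): 2057 = 187·11 + 0 → 11
gcd(11, 2035): 2035 = 185·11 + 0 → 11
gcd(11, 1078): 1078 = 98·11 + 0 → 11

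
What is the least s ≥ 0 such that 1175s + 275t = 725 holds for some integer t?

6

Reduce mod 275: 1175s ≡ 725 (mod 275). With g = gcd(1175, 275) = 25 dividing 725, divide through: 47s ≡ 29 (mod 11).
Since gcd(47, 11) = 1, s ≡ 29·(47)⁻¹ ≡ 6 (mod 11). Smallest non-negative: 6.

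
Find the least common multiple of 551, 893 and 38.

551 = 19 · 29; 893 = 19 · 47; 38 = 2 · 19
lcm takes max exponent of each prime: 2 · 19 · 29 · 47 = 51794

51794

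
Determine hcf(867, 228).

3

867 = 3 · 17²
228 = 2² · 3 · 19
Common: 3 = 3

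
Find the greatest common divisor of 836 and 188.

4

Euclid: 836 = 4·188 + 84; 188 = 2·84 + 20; 84 = 4·20 + 4; 20 = 5·4 + 0. Last nonzero remainder: 4.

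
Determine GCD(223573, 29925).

Euclid: 223573 = 7·29925 + 14098; 29925 = 2·14098 + 1729; 14098 = 8·1729 + 266; 1729 = 6·266 + 133; 266 = 2·133 + 0. Last nonzero remainder: 133.

133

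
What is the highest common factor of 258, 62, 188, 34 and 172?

2

gcd(258, 62): 258 = 4·62 + 10; 62 = 6·10 + 2; 10 = 5·2 + 0 → 2
gcd(2, 188): 188 = 94·2 + 0 → 2
gcd(2, 34): 34 = 17·2 + 0 → 2
gcd(2, 172): 172 = 86·2 + 0 → 2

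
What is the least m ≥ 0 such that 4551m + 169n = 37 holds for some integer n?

11

Euclid: 4551 = 26·169 + 157; 169 = 1·157 + 12; 157 = 13·12 + 1; 12 = 12·1 + 0 → gcd = 1; 37 = 1·37.
Back-substitution yields 4551·(14) + 169·(-377) = 1, so one solution is m = 14·37 = 518, n = -377·37 = -13949.
Solutions in m differ by 169/1 = 169; the one in [0, 169) is 518 mod 169 = 11.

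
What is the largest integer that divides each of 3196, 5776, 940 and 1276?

4

3196 = 2² · 17 · 47; 5776 = 2⁴ · 19²; 940 = 2² · 5 · 47; 1276 = 2² · 11 · 29
gcd takes min exponent of each prime: 2² = 4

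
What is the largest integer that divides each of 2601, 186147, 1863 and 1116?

2601 = 3² · 17²; 186147 = 3² · 13 · 37 · 43; 1863 = 3⁴ · 23; 1116 = 2² · 3² · 31
gcd takes min exponent of each prime: 3² = 9

9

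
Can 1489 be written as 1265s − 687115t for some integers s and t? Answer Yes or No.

gcd(1265, 687115): 687115 = 543·1265 + 220; 1265 = 5·220 + 165; 220 = 1·165 + 55; 165 = 3·55 + 0 → 55
55 does not divide 1489, so a solution does not exist.

No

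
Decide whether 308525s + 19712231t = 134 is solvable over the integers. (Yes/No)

No

gcd(308525, 19712231): 19712231 = 63·308525 + 275156; 308525 = 1·275156 + 33369; 275156 = 8·33369 + 8204; 33369 = 4·8204 + 553; 8204 = 14·553 + 462; 553 = 1·462 + 91; 462 = 5·91 + 7; 91 = 13·7 + 0 → 7
7 does not divide 134, so a solution does not exist.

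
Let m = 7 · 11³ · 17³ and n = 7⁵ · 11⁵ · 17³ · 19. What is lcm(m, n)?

max exponent per prime: 7⁵ · 11⁵ · 17³ · 19 = 252670180703479

252670180703479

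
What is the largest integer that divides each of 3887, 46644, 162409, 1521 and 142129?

gcd(3887, 46644): 46644 = 12·3887 + 0 → 3887
gcd(3887, 162409): 162409 = 41·3887 + 3042; 3887 = 1·3042 + 845; 3042 = 3·845 + 507; 845 = 1·507 + 338; 507 = 1·338 + 169; 338 = 2·169 + 0 → 169
gcd(169, 1521): 1521 = 9·169 + 0 → 169
gcd(169, 142129): 142129 = 841·169 + 0 → 169

169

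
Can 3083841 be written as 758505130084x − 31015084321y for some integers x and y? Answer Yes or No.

No

By Bézout, 758505130084x − 31015084321y = 3083841 has integer solutions iff gcd(758505130084, 31015084321) | 3083841.
Euclid: 758505130084 = 24·31015084321 + 14143106380; 31015084321 = 2·14143106380 + 2728871561; 14143106380 = 5·2728871561 + 498748575; 2728871561 = 5·498748575 + 235128686; 498748575 = 2·235128686 + 28491203; 235128686 = 8·28491203 + 7199062; 28491203 = 3·7199062 + 6894017; 7199062 = 1·6894017 + 305045; 6894017 = 22·305045 + 183027; 305045 = 1·183027 + 122018; 183027 = 1·122018 + 61009; 122018 = 2·61009 + 0. gcd = 61009; 3083841 mod 61009 = 33391. No.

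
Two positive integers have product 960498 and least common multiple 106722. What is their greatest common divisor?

9

gcd·lcm = product, so gcd = 960498/106722 = 9.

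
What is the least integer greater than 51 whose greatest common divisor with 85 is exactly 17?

68

gcd(a, 85) = 17 forces 17 | a; write a = 17s. Then gcd(17s, 17·5) = 17·gcd(s, 5), so need gcd(s, 5) = 1.
17s > 51 gives s ≥ 4. The least s ≥ 4 coprime to 5 is 4, so a = 17·4 = 68.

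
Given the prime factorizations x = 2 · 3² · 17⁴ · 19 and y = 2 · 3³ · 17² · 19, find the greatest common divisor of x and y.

98838

min exponent per shared prime: 2 · 3² · 17² · 19 = 98838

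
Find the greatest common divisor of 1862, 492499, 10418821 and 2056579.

931

1862 = 2 · 7² · 19; 492499 = 7² · 19 · 23²; 10418821 = 7² · 19³ · 31; 2056579 = 7² · 19 · 47²
gcd takes min exponent of each prime: 7² · 19 = 931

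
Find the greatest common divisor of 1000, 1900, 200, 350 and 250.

50

gcd(1000, 1900): 1900 = 1·1000 + 900; 1000 = 1·900 + 100; 900 = 9·100 + 0 → 100
gcd(100, 200): 200 = 2·100 + 0 → 100
gcd(100, 350): 350 = 3·100 + 50; 100 = 2·50 + 0 → 50
gcd(50, 250): 250 = 5·50 + 0 → 50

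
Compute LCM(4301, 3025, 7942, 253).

4301 = 11 · 17 · 23; 3025 = 5² · 11²; 7942 = 2 · 11 · 19²; 253 = 11 · 23
lcm takes max exponent of each prime: 2 · 5² · 11² · 17 · 19² · 23 = 853963550

853963550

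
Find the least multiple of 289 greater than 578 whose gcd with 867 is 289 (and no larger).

Multiples of 289 above 578: 289·3, 289·4, … . Need the cofactor coprime to 867/289 = 3.
Checking s = 3, 4, … the first with gcd(s, 3) = 1 is s = 4, giving 1156.

1156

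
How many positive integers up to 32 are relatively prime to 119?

27

Prime factors of 119: 7, 17. Count integers ≤ 32 divisible by none of them.
By inclusion–exclusion: 32 − ⌊32/7⌋ − ⌊32/17⌋ + ⌊32/119⌋ = 27.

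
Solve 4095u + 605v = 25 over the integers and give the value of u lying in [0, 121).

56

Euclid: 4095 = 6·605 + 465; 605 = 1·465 + 140; 465 = 3·140 + 45; 140 = 3·45 + 5; 45 = 9·5 + 0 → gcd = 5; 25 = 5·5.
Back-substitution yields 4095·(-13) + 605·(88) = 5, so one solution is u = -13·5 = -65, v = 88·5 = 440.
Solutions in u differ by 605/5 = 121; the one in [0, 121) is -65 mod 121 = 56.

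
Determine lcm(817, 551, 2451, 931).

817 = 19 · 43; 551 = 19 · 29; 2451 = 3 · 19 · 43; 931 = 7² · 19
lcm takes max exponent of each prime: 3 · 7² · 19 · 29 · 43 = 3482871

3482871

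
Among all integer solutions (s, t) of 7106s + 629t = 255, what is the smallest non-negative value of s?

Euclid: 7106 = 11·629 + 187; 629 = 3·187 + 68; 187 = 2·68 + 51; 68 = 1·51 + 17; 51 = 3·17 + 0 → gcd = 17; 255 = 17·15.
Back-substitution yields 7106·(-10) + 629·(113) = 17, so one solution is s = -10·15 = -150, t = 113·15 = 1695.
Solutions in s differ by 629/17 = 37; the one in [0, 37) is -150 mod 37 = 35.

35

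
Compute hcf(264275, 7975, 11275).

275

264275 = 5² · 11 · 31²; 7975 = 5² · 11 · 29; 11275 = 5² · 11 · 41
gcd takes min exponent of each prime: 5² · 11 = 275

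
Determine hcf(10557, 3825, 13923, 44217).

153

10557 = 3³ · 17 · 23; 3825 = 3² · 5² · 17; 13923 = 3² · 7 · 13 · 17; 44217 = 3² · 17³
gcd takes min exponent of each prime: 3² · 17 = 153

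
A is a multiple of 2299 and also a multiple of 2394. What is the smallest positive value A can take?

289674

2299 = 11² · 19; 2394 = 2 · 3² · 7 · 19
max exponents: 2 · 3² · 7 · 11² · 19 = 289674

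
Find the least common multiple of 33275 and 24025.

31977275

gcd first: 33275 = 1·24025 + 9250; 24025 = 2·9250 + 5525; 9250 = 1·5525 + 3725; 5525 = 1·3725 + 1800; 3725 = 2·1800 + 125; 1800 = 14·125 + 50; 125 = 2·50 + 25; 50 = 2·25 + 0 → gcd = 25
lcm = 33275·24025/gcd = 799431875/25 = 31977275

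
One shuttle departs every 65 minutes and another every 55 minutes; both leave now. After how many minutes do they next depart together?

65 = 5 · 13; 55 = 5 · 11
max exponents: 5 · 11 · 13 = 715

715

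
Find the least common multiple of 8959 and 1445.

gcd first: 8959 = 6·1445 + 289; 1445 = 5·289 + 0 → gcd = 289
lcm = 8959·1445/gcd = 12945755/289 = 44795

44795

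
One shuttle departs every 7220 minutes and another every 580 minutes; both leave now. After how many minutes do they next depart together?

209380

gcd first: 7220 = 12·580 + 260; 580 = 2·260 + 60; 260 = 4·60 + 20; 60 = 3·20 + 0 → gcd = 20
lcm = 7220·580/gcd = 4187600/20 = 209380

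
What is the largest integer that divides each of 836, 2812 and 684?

836 = 2² · 11 · 19; 2812 = 2² · 19 · 37; 684 = 2² · 3² · 19
gcd takes min exponent of each prime: 2² · 19 = 76

76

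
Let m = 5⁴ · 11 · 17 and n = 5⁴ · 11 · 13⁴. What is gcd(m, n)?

min exponent per shared prime: 5⁴ · 11 = 6875

6875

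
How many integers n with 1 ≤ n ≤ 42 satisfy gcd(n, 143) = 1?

36

Prime factors of 143: 11, 13. Count integers ≤ 42 divisible by none of them.
By inclusion–exclusion: 42 − ⌊42/11⌋ − ⌊42/13⌋ + ⌊42/143⌋ = 36.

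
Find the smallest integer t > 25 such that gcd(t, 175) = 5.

175 = 5·35. Any t with gcd(t, 175) = 5 is a multiple of 5, say 5s, with s coprime to 35.
Need s > 25/5, so s ≥ 6. First s ≥ 6 with gcd(s, 35) = 1 is s = 6. Thus t = 5·6 = 30.

30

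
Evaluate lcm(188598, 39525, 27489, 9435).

188598 = 2 · 3 · 17 · 43²; 39525 = 3 · 5² · 17 · 31; 27489 = 3 · 7² · 11 · 17; 9435 = 3 · 5 · 17 · 37
lcm takes max exponent of each prime: 2 · 3 · 5² · 7² · 11 · 17 · 31 · 37 · 43² = 2914937683350

2914937683350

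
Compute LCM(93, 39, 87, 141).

lcm(93, 39) = 93·39/gcd = 3627/3 = 1209
lcm(1209, 87) = 1209·87/gcd = 105183/3 = 35061
lcm(35061, 141) = 35061·141/gcd = 4943601/3 = 1647867

1647867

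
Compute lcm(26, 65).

26 = 2 · 13; 65 = 5 · 13
max exponents: 2 · 5 · 13 = 130

130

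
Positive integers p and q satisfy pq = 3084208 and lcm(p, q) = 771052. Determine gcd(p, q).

gcd·lcm = product, so gcd = 3084208/771052 = 4.

4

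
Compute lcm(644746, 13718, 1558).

lcm(644746, 13718) = 644746·13718/gcd = 8844625628/13718 = 644746
lcm(644746, 1558) = 644746·1558/gcd = 1004514268/38 = 26434586

26434586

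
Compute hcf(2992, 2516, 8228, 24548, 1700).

gcd(2992, 2516): 2992 = 1·2516 + 476; 2516 = 5·476 + 136; 476 = 3·136 + 68; 136 = 2·68 + 0 → 68
gcd(68, 8228): 8228 = 121·68 + 0 → 68
gcd(68, 24548): 24548 = 361·68 + 0 → 68
gcd(68, 1700): 1700 = 25·68 + 0 → 68

68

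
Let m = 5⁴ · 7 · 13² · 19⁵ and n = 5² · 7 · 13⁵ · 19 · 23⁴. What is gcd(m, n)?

min exponent per shared prime: 5² · 7 · 13² · 19 = 561925

561925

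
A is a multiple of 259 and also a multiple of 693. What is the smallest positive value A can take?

25641

259 = 7 · 37; 693 = 3² · 7 · 11
max exponents: 3² · 7 · 11 · 37 = 25641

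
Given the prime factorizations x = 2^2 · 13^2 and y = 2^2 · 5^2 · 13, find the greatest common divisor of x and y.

52

min exponent per shared prime: 2^2 · 13 = 52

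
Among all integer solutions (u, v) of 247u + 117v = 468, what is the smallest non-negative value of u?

0

gcd(247, 117) = 13 (Euclid: 247 = 2·117 + 13; 117 = 9·13 + 0), and 13 | 468.
Extended Euclid: 247·(1) + 117·(-2) = 13. Scale by 36: u₀ = 36.
General solution u = u₀ + 9t; reducing mod 9 gives u = 0 (and v = 4).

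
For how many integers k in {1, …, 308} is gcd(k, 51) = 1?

Prime factors of 51: 3, 17. Count integers ≤ 308 divisible by none of them.
By inclusion–exclusion: 308 − ⌊308/3⌋ − ⌊308/17⌋ + ⌊308/51⌋ = 194.

194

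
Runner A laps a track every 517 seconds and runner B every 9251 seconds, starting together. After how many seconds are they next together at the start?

434797

517 = 11 · 47; 9251 = 11 · 29²
max exponents: 11 · 29² · 47 = 434797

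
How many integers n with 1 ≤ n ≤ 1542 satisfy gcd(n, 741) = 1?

899

741 = 3·13·19. Inclusion–exclusion on these primes:
1542 − ⌊1542/3⌋ − ⌊1542/13⌋ − ⌊1542/19⌋ + ⌊1542/39⌋ + ⌊1542/57⌋ + ⌊1542/247⌋ − ⌊1542/741⌋ = 899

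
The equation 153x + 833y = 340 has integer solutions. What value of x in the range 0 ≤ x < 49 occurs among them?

24

Euclid: 833 = 5·153 + 68; 153 = 2·68 + 17; 68 = 4·17 + 0 → gcd = 17; 340 = 17·20.
Back-substitution yields 153·(11) + 833·(-2) = 17, so one solution is x = 11·20 = 220, y = -2·20 = -40.
Solutions in x differ by 833/17 = 49; the one in [0, 49) is 220 mod 49 = 24.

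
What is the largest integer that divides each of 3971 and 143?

11

Euclid: 3971 = 27·143 + 110; 143 = 1·110 + 33; 110 = 3·33 + 11; 33 = 3·11 + 0. Last nonzero remainder: 11.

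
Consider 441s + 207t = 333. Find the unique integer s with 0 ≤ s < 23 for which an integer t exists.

20

Euclid: 441 = 2·207 + 27; 207 = 7·27 + 18; 27 = 1·18 + 9; 18 = 2·9 + 0 → gcd = 9; 333 = 9·37.
Back-substitution yields 441·(8) + 207·(-17) = 9, so one solution is s = 8·37 = 296, t = -17·37 = -629.
Solutions in s differ by 207/9 = 23; the one in [0, 23) is 296 mod 23 = 20.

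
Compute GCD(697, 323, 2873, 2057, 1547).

17

gcd(697, 323): 697 = 2·323 + 51; 323 = 6·51 + 17; 51 = 3·17 + 0 → 17
gcd(17, 2873): 2873 = 169·17 + 0 → 17
gcd(17, 2057): 2057 = 121·17 + 0 → 17
gcd(17, 1547): 1547 = 91·17 + 0 → 17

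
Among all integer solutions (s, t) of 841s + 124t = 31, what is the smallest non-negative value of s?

31

gcd(841, 124) = 1 (Euclid: 841 = 6·124 + 97; 124 = 1·97 + 27; 97 = 3·27 + 16; 27 = 1·16 + 11; 16 = 1·11 + 5; 11 = 2·5 + 1; 5 = 5·1 + 0), and 1 | 31.
Extended Euclid: 841·(-23) + 124·(156) = 1. Scale by 31: s₀ = -713.
General solution s = s₀ + 124k; reducing mod 124 gives s = 31 (and t = -210).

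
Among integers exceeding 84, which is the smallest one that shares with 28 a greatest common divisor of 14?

gcd(m, 28) = 14 forces 14 | m; write m = 14s. Then gcd(14s, 14·2) = 14·gcd(s, 2), so need gcd(s, 2) = 1.
14s > 84 gives s ≥ 7. The least s ≥ 7 coprime to 2 is 7, so m = 14·7 = 98.

98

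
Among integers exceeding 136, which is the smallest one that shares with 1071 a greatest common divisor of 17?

170

1071 = 17·63. Any x with gcd(x, 1071) = 17 is a multiple of 17, say 17s, with s coprime to 63.
Need s > 136/17, so s ≥ 9. First s ≥ 9 with gcd(s, 63) = 1 is s = 10. Thus x = 17·10 = 170.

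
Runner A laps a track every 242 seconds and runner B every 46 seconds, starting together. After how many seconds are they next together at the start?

gcd first: 242 = 5·46 + 12; 46 = 3·12 + 10; 12 = 1·10 + 2; 10 = 5·2 + 0 → gcd = 2
lcm = 242·46/gcd = 11132/2 = 5566

5566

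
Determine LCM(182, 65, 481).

33670

182 = 2 · 7 · 13; 65 = 5 · 13; 481 = 13 · 37
lcm takes max exponent of each prime: 2 · 5 · 7 · 13 · 37 = 33670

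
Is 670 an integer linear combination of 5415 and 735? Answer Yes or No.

gcd(5415, 735): 5415 = 7·735 + 270; 735 = 2·270 + 195; 270 = 1·195 + 75; 195 = 2·75 + 45; 75 = 1·45 + 30; 45 = 1·30 + 15; 30 = 2·15 + 0 → 15
15 does not divide 670, so a solution does not exist.

No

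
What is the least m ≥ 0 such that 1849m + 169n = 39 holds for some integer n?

gcd(1849, 169) = 1 (Euclid: 1849 = 10·169 + 159; 169 = 1·159 + 10; 159 = 15·10 + 9; 10 = 1·9 + 1; 9 = 9·1 + 0), and 1 | 39.
Extended Euclid: 1849·(-17) + 169·(186) = 1. Scale by 39: m₀ = -663.
General solution m = m₀ + 169t; reducing mod 169 gives m = 13 (and n = -142).

13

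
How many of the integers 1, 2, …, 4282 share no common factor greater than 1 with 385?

Prime factors of 385: 5, 7, 11. Count integers ≤ 4282 divisible by none of them.
By inclusion–exclusion: 4282 − ⌊4282/5⌋ − ⌊4282/7⌋ − ⌊4282/11⌋ + ⌊4282/35⌋ + ⌊4282/55⌋ + ⌊4282/77⌋ − ⌊4282/385⌋ = 2669.

2669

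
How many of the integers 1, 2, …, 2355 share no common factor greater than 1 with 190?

892

190 = 2·5·19. Inclusion–exclusion on these primes:
2355 − ⌊2355/2⌋ − ⌊2355/5⌋ − ⌊2355/19⌋ + ⌊2355/10⌋ + ⌊2355/38⌋ + ⌊2355/95⌋ − ⌊2355/190⌋ = 892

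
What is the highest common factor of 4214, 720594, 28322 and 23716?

98

gcd(4214, 720594): 720594 = 171·4214 + 0 → 4214
gcd(4214, 28322): 28322 = 6·4214 + 3038; 4214 = 1·3038 + 1176; 3038 = 2·1176 + 686; 1176 = 1·686 + 490; 686 = 1·490 + 196; 490 = 2·196 + 98; 196 = 2·98 + 0 → 98
gcd(98, 23716): 23716 = 242·98 + 0 → 98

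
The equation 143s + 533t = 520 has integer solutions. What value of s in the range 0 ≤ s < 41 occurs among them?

Reduce mod 533: 143s ≡ 520 (mod 533). With g = gcd(143, 533) = 13 dividing 520, divide through: 11s ≡ 40 (mod 41).
Since gcd(11, 41) = 1, s ≡ 40·(11)⁻¹ ≡ 26 (mod 41). Smallest non-negative: 26.

26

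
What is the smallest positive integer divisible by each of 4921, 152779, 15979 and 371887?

17604151401529

lcm(4921, 152779) = 4921·152779/gcd = 751825459/19 = 39569761
lcm(39569761, 15979) = 39569761·15979/gcd = 632285211019/19 = 33278169001
lcm(33278169001, 371887) = 33278169001·371887/gcd = 12375718435274887/703 = 17604151401529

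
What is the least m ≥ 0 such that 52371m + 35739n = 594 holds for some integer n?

Euclid: 52371 = 1·35739 + 16632; 35739 = 2·16632 + 2475; 16632 = 6·2475 + 1782; 2475 = 1·1782 + 693; 1782 = 2·693 + 396; 693 = 1·396 + 297; 396 = 1·297 + 99; 297 = 3·99 + 0 → gcd = 99; 594 = 99·6.
Back-substitution yields 52371·(101) + 35739·(-148) = 99, so one solution is m = 101·6 = 606, n = -148·6 = -888.
Solutions in m differ by 35739/99 = 361; the one in [0, 361) is 606 mod 361 = 245.

245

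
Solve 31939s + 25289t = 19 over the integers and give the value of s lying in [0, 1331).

Euclid: 31939 = 1·25289 + 6650; 25289 = 3·6650 + 5339; 6650 = 1·5339 + 1311; 5339 = 4·1311 + 95; 1311 = 13·95 + 76; 95 = 1·76 + 19; 76 = 4·19 + 0 → gcd = 19; 19 = 19·1.
Back-substitution yields 31939·(-270) + 25289·(341) = 19, so one solution is s = -270·1 = -270, t = 341·1 = 341.
Solutions in s differ by 25289/19 = 1331; the one in [0, 1331) is -270 mod 1331 = 1061.

1061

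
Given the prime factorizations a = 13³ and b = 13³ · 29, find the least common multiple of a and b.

63713

max exponent per prime: 13³ · 29 = 63713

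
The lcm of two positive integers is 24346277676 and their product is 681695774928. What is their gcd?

From gcd × lcm = pq: gcd = 681695774928 / 24346277676 = 28.

28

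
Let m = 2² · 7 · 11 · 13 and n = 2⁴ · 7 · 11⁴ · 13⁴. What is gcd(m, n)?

4004

min exponent per shared prime: 2² · 7 · 11 · 13 = 4004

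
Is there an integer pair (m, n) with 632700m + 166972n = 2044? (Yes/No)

gcd(632700, 166972): 632700 = 3·166972 + 131784; 166972 = 1·131784 + 35188; 131784 = 3·35188 + 26220; 35188 = 1·26220 + 8968; 26220 = 2·8968 + 8284; 8968 = 1·8284 + 684; 8284 = 12·684 + 76; 684 = 9·76 + 0 → 76
76 does not divide 2044, so a solution does not exist.

No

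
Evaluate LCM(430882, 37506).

gcd first: 430882 = 11·37506 + 18316; 37506 = 2·18316 + 874; 18316 = 20·874 + 836; 874 = 1·836 + 38; 836 = 22·38 + 0 → gcd = 38
lcm = 430882·37506/gcd = 16160660292/38 = 425280534

425280534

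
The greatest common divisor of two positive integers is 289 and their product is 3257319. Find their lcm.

11271

For any two positive integers, gcd × lcm equals their product. Hence lcm = 3257319 / 289 = 11271.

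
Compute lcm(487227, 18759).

gcd first: 487227 = 25·18759 + 18252; 18759 = 1·18252 + 507; 18252 = 36·507 + 0 → gcd = 507
lcm = 487227·18759/gcd = 9139891293/507 = 18027399

18027399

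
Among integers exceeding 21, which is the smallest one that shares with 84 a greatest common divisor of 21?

Multiples of 21 above 21: 21·2, 21·3, … . Need the cofactor coprime to 84/21 = 4.
Checking s = 2, 3, … the first with gcd(s, 4) = 1 is s = 3, giving 63.

63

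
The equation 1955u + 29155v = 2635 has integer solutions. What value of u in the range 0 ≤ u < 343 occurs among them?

gcd(1955, 29155) = 85 (Euclid: 29155 = 14·1955 + 1785; 1955 = 1·1785 + 170; 1785 = 10·170 + 85; 170 = 2·85 + 0), and 85 | 2635.
Extended Euclid: 1955·(-164) + 29155·(11) = 85. Scale by 31: u₀ = -5084.
General solution u = u₀ + 343t; reducing mod 343 gives u = 61 (and v = -4).

61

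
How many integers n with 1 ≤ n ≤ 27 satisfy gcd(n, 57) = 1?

Prime factors of 57: 3, 19. Count integers ≤ 27 divisible by none of them.
By inclusion–exclusion: 27 − ⌊27/3⌋ − ⌊27/19⌋ + ⌊27/57⌋ = 17.

17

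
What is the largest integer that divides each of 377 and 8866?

13

Euclid: 8866 = 23·377 + 195; 377 = 1·195 + 182; 195 = 1·182 + 13; 182 = 14·13 + 0. Last nonzero remainder: 13.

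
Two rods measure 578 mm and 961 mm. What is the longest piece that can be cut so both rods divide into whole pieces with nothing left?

578 = 2 · 17²
961 = 31²
Common: 1 = 1

1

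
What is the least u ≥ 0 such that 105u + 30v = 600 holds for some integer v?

Reduce mod 30: 105u ≡ 600 (mod 30). With g = gcd(105, 30) = 15 dividing 600, divide through: 7u ≡ 40 (mod 2).
Since gcd(7, 2) = 1, u ≡ 40·(7)⁻¹ ≡ 0 (mod 2). Smallest non-negative: 0.

0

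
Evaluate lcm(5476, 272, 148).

372368

5476 = 2² · 37²; 272 = 2⁴ · 17; 148 = 2² · 37
lcm takes max exponent of each prime: 2⁴ · 17 · 37² = 372368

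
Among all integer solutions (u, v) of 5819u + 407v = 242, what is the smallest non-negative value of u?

gcd(5819, 407) = 11 (Euclid: 5819 = 14·407 + 121; 407 = 3·121 + 44; 121 = 2·44 + 33; 44 = 1·33 + 11; 33 = 3·11 + 0), and 11 | 242.
Extended Euclid: 5819·(-10) + 407·(143) = 11. Scale by 22: u₀ = -220.
General solution u = u₀ + 37t; reducing mod 37 gives u = 2 (and v = -28).

2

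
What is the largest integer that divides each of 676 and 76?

4

676 = 2² · 13²
76 = 2² · 19
Common: 2² = 4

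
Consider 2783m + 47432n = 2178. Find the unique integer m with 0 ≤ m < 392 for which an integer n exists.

86

Reduce mod 47432: 2783m ≡ 2178 (mod 47432). With g = gcd(2783, 47432) = 121 dividing 2178, divide through: 23m ≡ 18 (mod 392).
Since gcd(23, 392) = 1, m ≡ 18·(23)⁻¹ ≡ 86 (mod 392). Smallest non-negative: 86.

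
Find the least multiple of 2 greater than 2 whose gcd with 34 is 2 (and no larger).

34 = 2·17. Any x with gcd(x, 34) = 2 is a multiple of 2, say 2s, with s coprime to 17.
Need s > 2/2, so s ≥ 2. First s ≥ 2 with gcd(s, 17) = 1 is s = 2. Thus x = 2·2 = 4.

4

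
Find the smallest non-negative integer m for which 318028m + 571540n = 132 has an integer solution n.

106599

Euclid: 571540 = 1·318028 + 253512; 318028 = 1·253512 + 64516; 253512 = 3·64516 + 59964; 64516 = 1·59964 + 4552; 59964 = 13·4552 + 788; 4552 = 5·788 + 612; 788 = 1·612 + 176; 612 = 3·176 + 84; 176 = 2·84 + 8; 84 = 10·8 + 4; 8 = 2·4 + 0 → gcd = 4; 132 = 4·33.
Back-substitution yields 318028·(68178) + 571540·(-37937) = 4, so one solution is m = 68178·33 = 2249874, n = -37937·33 = -1251921.
Solutions in m differ by 571540/4 = 142885; the one in [0, 142885) is 2249874 mod 142885 = 106599.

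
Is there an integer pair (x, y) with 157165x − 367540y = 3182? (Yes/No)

By Bézout, 157165x − 367540y = 3182 has integer solutions iff gcd(157165, 367540) | 3182.
Euclid: 367540 = 2·157165 + 53210; 157165 = 2·53210 + 50745; 53210 = 1·50745 + 2465; 50745 = 20·2465 + 1445; 2465 = 1·1445 + 1020; 1445 = 1·1020 + 425; 1020 = 2·425 + 170; 425 = 2·170 + 85; 170 = 2·85 + 0. gcd = 85; 3182 mod 85 = 37. No.

No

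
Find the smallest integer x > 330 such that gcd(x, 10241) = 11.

341

gcd(x, 10241) = 11 forces 11 | x; write x = 11s. Then gcd(11s, 11·931) = 11·gcd(s, 931), so need gcd(s, 931) = 1.
11s > 330 gives s ≥ 31. The least s ≥ 31 coprime to 931 is 31, so x = 11·31 = 341.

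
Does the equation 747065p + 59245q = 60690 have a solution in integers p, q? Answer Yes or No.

gcd(747065, 59245): 747065 = 12·59245 + 36125; 59245 = 1·36125 + 23120; 36125 = 1·23120 + 13005; 23120 = 1·13005 + 10115; 13005 = 1·10115 + 2890; 10115 = 3·2890 + 1445; 2890 = 2·1445 + 0 → 1445
1445 divides 60690, so a solution exists.

Yes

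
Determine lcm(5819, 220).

116380

gcd first: 5819 = 26·220 + 99; 220 = 2·99 + 22; 99 = 4·22 + 11; 22 = 2·11 + 0 → gcd = 11
lcm = 5819·220/gcd = 1280180/11 = 116380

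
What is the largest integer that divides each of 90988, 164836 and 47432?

gcd(90988, 164836): 164836 = 1·90988 + 73848; 90988 = 1·73848 + 17140; 73848 = 4·17140 + 5288; 17140 = 3·5288 + 1276; 5288 = 4·1276 + 184; 1276 = 6·184 + 172; 184 = 1·172 + 12; 172 = 14·12 + 4; 12 = 3·4 + 0 → 4
gcd(4, 47432): 47432 = 11858·4 + 0 → 4

4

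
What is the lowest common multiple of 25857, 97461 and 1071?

1266993

25857 = 3² · 13² · 17; 97461 = 3² · 7² · 13 · 17; 1071 = 3² · 7 · 17
lcm takes max exponent of each prime: 3² · 7² · 13² · 17 = 1266993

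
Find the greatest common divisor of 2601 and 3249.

Euclid: 3249 = 1·2601 + 648; 2601 = 4·648 + 9; 648 = 72·9 + 0. Last nonzero remainder: 9.

9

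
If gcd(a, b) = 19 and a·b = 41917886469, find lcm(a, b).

2206204551

For any two positive integers, gcd × lcm equals their product. Hence lcm = 41917886469 / 19 = 2206204551.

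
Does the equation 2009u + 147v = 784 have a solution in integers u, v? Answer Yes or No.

gcd(2009, 147): 2009 = 13·147 + 98; 147 = 1·98 + 49; 98 = 2·49 + 0 → 49
49 divides 784, so a solution exists.

Yes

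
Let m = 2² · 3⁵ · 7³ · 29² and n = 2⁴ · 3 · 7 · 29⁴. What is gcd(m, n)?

min exponent per shared prime: 2² · 3 · 7 · 29² = 70644

70644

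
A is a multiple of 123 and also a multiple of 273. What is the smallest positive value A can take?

11193

123 = 3 · 41; 273 = 3 · 7 · 13
max exponents: 3 · 7 · 13 · 41 = 11193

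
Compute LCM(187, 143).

2431

gcd first: 187 = 1·143 + 44; 143 = 3·44 + 11; 44 = 4·11 + 0 → gcd = 11
lcm = 187·143/gcd = 26741/11 = 2431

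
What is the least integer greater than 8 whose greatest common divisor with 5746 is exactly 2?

10

5746 = 2·2873. Any t with gcd(t, 5746) = 2 is a multiple of 2, say 2s, with s coprime to 2873.
Need s > 8/2, so s ≥ 5. First s ≥ 5 with gcd(s, 2873) = 1 is s = 5. Thus t = 2·5 = 10.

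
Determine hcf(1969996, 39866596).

Euclid: 39866596 = 20·1969996 + 466676; 1969996 = 4·466676 + 103292; 466676 = 4·103292 + 53508; 103292 = 1·53508 + 49784; 53508 = 1·49784 + 3724; 49784 = 13·3724 + 1372; 3724 = 2·1372 + 980; 1372 = 1·980 + 392; 980 = 2·392 + 196; 392 = 2·196 + 0. Last nonzero remainder: 196.

196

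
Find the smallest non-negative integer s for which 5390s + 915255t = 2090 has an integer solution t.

340

gcd(5390, 915255) = 55 (Euclid: 915255 = 169·5390 + 4345; 5390 = 1·4345 + 1045; 4345 = 4·1045 + 165; 1045 = 6·165 + 55; 165 = 3·55 + 0), and 55 | 2090.
Extended Euclid: 5390·(5264) + 915255·(-31) = 55. Scale by 38: s₀ = 200032.
General solution s = s₀ + 16641k; reducing mod 16641 gives s = 340 (and t = -2).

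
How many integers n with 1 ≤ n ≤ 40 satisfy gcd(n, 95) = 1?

30

95 = 5·19. Inclusion–exclusion on these primes:
40 − ⌊40/5⌋ − ⌊40/19⌋ + ⌊40/95⌋ = 30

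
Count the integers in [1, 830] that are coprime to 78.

256

78 = 2·3·13. Inclusion–exclusion on these primes:
830 − ⌊830/2⌋ − ⌊830/3⌋ − ⌊830/13⌋ + ⌊830/6⌋ + ⌊830/26⌋ + ⌊830/39⌋ − ⌊830/78⌋ = 256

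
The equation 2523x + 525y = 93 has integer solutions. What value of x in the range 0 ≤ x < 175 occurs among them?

66

gcd(2523, 525) = 3 (Euclid: 2523 = 4·525 + 423; 525 = 1·423 + 102; 423 = 4·102 + 15; 102 = 6·15 + 12; 15 = 1·12 + 3; 12 = 4·3 + 0), and 3 | 93.
Extended Euclid: 2523·(36) + 525·(-173) = 3. Scale by 31: x₀ = 1116.
General solution x = x₀ + 175t; reducing mod 175 gives x = 66 (and y = -317).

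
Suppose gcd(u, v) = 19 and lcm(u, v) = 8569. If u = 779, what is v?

209

Using uv = gcd(u,v)·lcm(u,v) = 19·8569 = 162811, we get v = 162811/779 = 209.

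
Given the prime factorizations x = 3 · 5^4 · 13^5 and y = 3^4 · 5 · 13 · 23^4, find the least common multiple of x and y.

max exponent per prime: 3^4 · 5^4 · 13^5 · 23^4 = 5260089598408125

5260089598408125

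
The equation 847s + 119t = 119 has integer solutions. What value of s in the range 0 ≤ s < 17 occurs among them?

Reduce mod 119: 847s ≡ 119 (mod 119). With g = gcd(847, 119) = 7 dividing 119, divide through: 121s ≡ 17 (mod 17).
Since gcd(121, 17) = 1, s ≡ 17·(121)⁻¹ ≡ 0 (mod 17). Smallest non-negative: 0.

0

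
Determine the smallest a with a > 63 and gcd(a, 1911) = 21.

84

1911 = 21·91. Any a with gcd(a, 1911) = 21 is a multiple of 21, say 21s, with s coprime to 91.
Need s > 63/21, so s ≥ 4. First s ≥ 4 with gcd(s, 91) = 1 is s = 4. Thus a = 21·4 = 84.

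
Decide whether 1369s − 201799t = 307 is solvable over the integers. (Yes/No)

By Bézout, 1369s − 201799t = 307 has integer solutions iff gcd(1369, 201799) | 307.
Euclid: 201799 = 147·1369 + 556; 1369 = 2·556 + 257; 556 = 2·257 + 42; 257 = 6·42 + 5; 42 = 8·5 + 2; 5 = 2·2 + 1; 2 = 2·1 + 0. gcd = 1; 307 mod 1 = 0. Yes.

Yes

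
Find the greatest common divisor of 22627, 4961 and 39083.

gcd(22627, 4961): 22627 = 4·4961 + 2783; 4961 = 1·2783 + 2178; 2783 = 1·2178 + 605; 2178 = 3·605 + 363; 605 = 1·363 + 242; 363 = 1·242 + 121; 242 = 2·121 + 0 → 121
gcd(121, 39083): 39083 = 323·121 + 0 → 121

121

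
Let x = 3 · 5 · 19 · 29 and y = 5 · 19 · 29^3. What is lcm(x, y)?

6950865

max exponent per prime: 3 · 5 · 19 · 29^3 = 6950865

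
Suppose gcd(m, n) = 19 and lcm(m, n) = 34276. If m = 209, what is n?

3116

m·n = gcd·lcm = 19·34276 = 651244, so n = 651244/209 = 3116.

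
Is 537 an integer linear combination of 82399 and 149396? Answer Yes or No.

gcd(82399, 149396): 149396 = 1·82399 + 66997; 82399 = 1·66997 + 15402; 66997 = 4·15402 + 5389; 15402 = 2·5389 + 4624; 5389 = 1·4624 + 765; 4624 = 6·765 + 34; 765 = 22·34 + 17; 34 = 2·17 + 0 → 17
17 does not divide 537, so a solution does not exist.

No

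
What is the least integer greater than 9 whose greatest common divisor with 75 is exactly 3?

75 = 3·25. Any a with gcd(a, 75) = 3 is a multiple of 3, say 3s, with s coprime to 25.
Need s > 9/3, so s ≥ 4. First s ≥ 4 with gcd(s, 25) = 1 is s = 4. Thus a = 3·4 = 12.

12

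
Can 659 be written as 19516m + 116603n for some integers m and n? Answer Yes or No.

gcd(19516, 116603): 116603 = 5·19516 + 19023; 19516 = 1·19023 + 493; 19023 = 38·493 + 289; 493 = 1·289 + 204; 289 = 1·204 + 85; 204 = 2·85 + 34; 85 = 2·34 + 17; 34 = 2·17 + 0 → 17
17 does not divide 659, so a solution does not exist.

No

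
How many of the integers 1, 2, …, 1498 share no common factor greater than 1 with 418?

418 = 2·11·19. Inclusion–exclusion on these primes:
1498 − ⌊1498/2⌋ − ⌊1498/11⌋ − ⌊1498/19⌋ + ⌊1498/22⌋ + ⌊1498/38⌋ + ⌊1498/209⌋ − ⌊1498/418⌋ = 646

646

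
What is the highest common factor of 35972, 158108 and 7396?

4

gcd(35972, 158108): 158108 = 4·35972 + 14220; 35972 = 2·14220 + 7532; 14220 = 1·7532 + 6688; 7532 = 1·6688 + 844; 6688 = 7·844 + 780; 844 = 1·780 + 64; 780 = 12·64 + 12; 64 = 5·12 + 4; 12 = 3·4 + 0 → 4
gcd(4, 7396): 7396 = 1849·4 + 0 → 4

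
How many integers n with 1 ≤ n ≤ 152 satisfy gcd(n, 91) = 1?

121

Prime factors of 91: 7, 13. Count integers ≤ 152 divisible by none of them.
By inclusion–exclusion: 152 − ⌊152/7⌋ − ⌊152/13⌋ + ⌊152/91⌋ = 121.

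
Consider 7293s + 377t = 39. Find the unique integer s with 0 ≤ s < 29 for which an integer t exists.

9

Reduce mod 377: 7293s ≡ 39 (mod 377). With g = gcd(7293, 377) = 13 dividing 39, divide through: 561s ≡ 3 (mod 29).
Since gcd(561, 29) = 1, s ≡ 3·(561)⁻¹ ≡ 9 (mod 29). Smallest non-negative: 9.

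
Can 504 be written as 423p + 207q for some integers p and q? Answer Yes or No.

Yes

gcd(423, 207): 423 = 2·207 + 9; 207 = 23·9 + 0 → 9
9 divides 504, so a solution exists.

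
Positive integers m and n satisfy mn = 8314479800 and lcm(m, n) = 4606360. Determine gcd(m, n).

gcd·lcm = product, so gcd = 8314479800/4606360 = 1805.

1805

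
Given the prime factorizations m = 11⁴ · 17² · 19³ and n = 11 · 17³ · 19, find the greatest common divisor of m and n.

60401

min exponent per shared prime: 11 · 17² · 19 = 60401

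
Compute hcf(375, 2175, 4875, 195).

gcd(375, 2175): 2175 = 5·375 + 300; 375 = 1·300 + 75; 300 = 4·75 + 0 → 75
gcd(75, 4875): 4875 = 65·75 + 0 → 75
gcd(75, 195): 195 = 2·75 + 45; 75 = 1·45 + 30; 45 = 1·30 + 15; 30 = 2·15 + 0 → 15

15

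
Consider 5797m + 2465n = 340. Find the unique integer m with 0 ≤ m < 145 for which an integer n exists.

80

Reduce mod 2465: 5797m ≡ 340 (mod 2465). With g = gcd(5797, 2465) = 17 dividing 340, divide through: 341m ≡ 20 (mod 145).
Since gcd(341, 145) = 1, m ≡ 20·(341)⁻¹ ≡ 80 (mod 145). Smallest non-negative: 80.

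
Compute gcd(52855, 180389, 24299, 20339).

52855 = 5 · 11 · 31²; 180389 = 11 · 23² · 31; 24299 = 11 · 47²; 20339 = 11 · 43²
gcd takes min exponent of each prime: 11 = 11

11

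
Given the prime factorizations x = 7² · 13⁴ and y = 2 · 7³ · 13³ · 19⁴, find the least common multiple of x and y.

2553359283566

max exponent per prime: 2 · 7³ · 13⁴ · 19⁴ = 2553359283566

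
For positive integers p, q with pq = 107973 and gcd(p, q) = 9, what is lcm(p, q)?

11997

Since gcd(p,q)·lcm(p,q) = pq, lcm = 107973/9 = 11997.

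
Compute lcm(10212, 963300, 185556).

10212 = 2² · 3 · 23 · 37; 963300 = 2² · 3 · 5² · 13² · 19; 185556 = 2² · 3 · 7 · 47²
lcm takes max exponent of each prime: 2² · 3 · 5² · 7 · 13² · 19 · 23 · 37 · 47² = 12676077222900

12676077222900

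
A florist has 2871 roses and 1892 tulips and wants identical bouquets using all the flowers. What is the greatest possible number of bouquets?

2871 = 3² · 11 · 29
1892 = 2² · 11 · 43
Common: 11 = 11

11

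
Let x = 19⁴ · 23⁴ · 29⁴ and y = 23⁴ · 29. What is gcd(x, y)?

8115389

min exponent per shared prime: 23⁴ · 29 = 8115389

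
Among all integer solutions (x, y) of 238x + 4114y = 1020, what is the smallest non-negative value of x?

Euclid: 4114 = 17·238 + 68; 238 = 3·68 + 34; 68 = 2·34 + 0 → gcd = 34; 1020 = 34·30.
Back-substitution yields 238·(52) + 4114·(-3) = 34, so one solution is x = 52·30 = 1560, y = -3·30 = -90.
Solutions in x differ by 4114/34 = 121; the one in [0, 121) is 1560 mod 121 = 108.

108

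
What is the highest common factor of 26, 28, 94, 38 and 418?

26 = 2 · 13; 28 = 2² · 7; 94 = 2 · 47; 38 = 2 · 19; 418 = 2 · 11 · 19
gcd takes min exponent of each prime: 2 = 2

2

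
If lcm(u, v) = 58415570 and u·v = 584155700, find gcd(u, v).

gcd·lcm = product, so gcd = 584155700/58415570 = 10.

10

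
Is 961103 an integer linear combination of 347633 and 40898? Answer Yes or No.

gcd(347633, 40898): 347633 = 8·40898 + 20449; 40898 = 2·20449 + 0 → 20449
20449 divides 961103, so a solution exists.

Yes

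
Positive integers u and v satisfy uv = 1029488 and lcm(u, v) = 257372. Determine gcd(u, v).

4

gcd·lcm = product, so gcd = 1029488/257372 = 4.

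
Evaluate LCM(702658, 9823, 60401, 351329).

702658 = 2 · 11 · 19 · 41²; 9823 = 11 · 19 · 47; 60401 = 11 · 17² · 19; 351329 = 11 · 19 · 41²
lcm takes max exponent of each prime: 2 · 11 · 17² · 19 · 41² · 47 = 9544203614

9544203614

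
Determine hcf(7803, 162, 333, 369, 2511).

9

gcd(7803, 162): 7803 = 48·162 + 27; 162 = 6·27 + 0 → 27
gcd(27, 333): 333 = 12·27 + 9; 27 = 3·9 + 0 → 9
gcd(9, 369): 369 = 41·9 + 0 → 9
gcd(9, 2511): 2511 = 279·9 + 0 → 9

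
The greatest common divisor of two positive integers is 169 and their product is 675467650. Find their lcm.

Since gcd(p,q)·lcm(p,q) = pq, lcm = 675467650/169 = 3996850.

3996850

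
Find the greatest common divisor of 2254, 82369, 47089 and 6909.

2254 = 2 · 7² · 23; 82369 = 7² · 41²; 47089 = 7² · 31²; 6909 = 3 · 7² · 47
gcd takes min exponent of each prime: 7² = 49

49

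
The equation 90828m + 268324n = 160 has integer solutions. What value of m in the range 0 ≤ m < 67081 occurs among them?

59341

gcd(90828, 268324) = 4 (Euclid: 268324 = 2·90828 + 86668; 90828 = 1·86668 + 4160; 86668 = 20·4160 + 3468; 4160 = 1·3468 + 692; 3468 = 5·692 + 8; 692 = 86·8 + 4; 8 = 2·4 + 0), and 4 | 160.
Extended Euclid: 90828·(33347) + 268324·(-11288) = 4. Scale by 40: m₀ = 1333880.
General solution m = m₀ + 67081t; reducing mod 67081 gives m = 59341 (and n = -20087).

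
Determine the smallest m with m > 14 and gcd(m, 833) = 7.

21

833 = 7·119. Any m with gcd(m, 833) = 7 is a multiple of 7, say 7s, with s coprime to 119.
Need s > 14/7, so s ≥ 3. First s ≥ 3 with gcd(s, 119) = 1 is s = 3. Thus m = 7·3 = 21.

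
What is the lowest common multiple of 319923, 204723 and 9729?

319923 = 3³ · 17² · 41; 204723 = 3² · 23² · 43; 9729 = 3² · 23 · 47
lcm takes max exponent of each prime: 3³ · 17² · 23² · 41 · 43 · 47 = 342032558607

342032558607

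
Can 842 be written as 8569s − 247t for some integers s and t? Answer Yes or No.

No

gcd(8569, 247): 8569 = 34·247 + 171; 247 = 1·171 + 76; 171 = 2·76 + 19; 76 = 4·19 + 0 → 19
19 does not divide 842, so a solution does not exist.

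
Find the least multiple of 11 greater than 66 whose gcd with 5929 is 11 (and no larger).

gcd(x, 5929) = 11 forces 11 | x; write x = 11s. Then gcd(11s, 11·539) = 11·gcd(s, 539), so need gcd(s, 539) = 1.
11s > 66 gives s ≥ 7. The least s ≥ 7 coprime to 539 is 8, so x = 11·8 = 88.

88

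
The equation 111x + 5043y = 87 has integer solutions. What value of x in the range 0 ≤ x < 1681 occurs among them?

864

Reduce mod 5043: 111x ≡ 87 (mod 5043). With g = gcd(111, 5043) = 3 dividing 87, divide through: 37x ≡ 29 (mod 1681).
Since gcd(37, 1681) = 1, x ≡ 29·(37)⁻¹ ≡ 864 (mod 1681). Smallest non-negative: 864.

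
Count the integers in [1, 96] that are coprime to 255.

48

255 = 3·5·17. Inclusion–exclusion on these primes:
96 − ⌊96/3⌋ − ⌊96/5⌋ − ⌊96/17⌋ + ⌊96/15⌋ + ⌊96/51⌋ + ⌊96/85⌋ − ⌊96/255⌋ = 48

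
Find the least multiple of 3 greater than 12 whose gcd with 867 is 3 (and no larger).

15

Multiples of 3 above 12: 3·5, 3·6, … . Need the cofactor coprime to 867/3 = 289.
Checking s = 5, 6, … the first with gcd(s, 289) = 1 is s = 5, giving 15.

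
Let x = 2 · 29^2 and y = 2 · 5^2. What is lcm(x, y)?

42050

max exponent per prime: 2 · 5^2 · 29^2 = 42050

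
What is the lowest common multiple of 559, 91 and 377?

113477

559 = 13 · 43; 91 = 7 · 13; 377 = 13 · 29
lcm takes max exponent of each prime: 7 · 13 · 29 · 43 = 113477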